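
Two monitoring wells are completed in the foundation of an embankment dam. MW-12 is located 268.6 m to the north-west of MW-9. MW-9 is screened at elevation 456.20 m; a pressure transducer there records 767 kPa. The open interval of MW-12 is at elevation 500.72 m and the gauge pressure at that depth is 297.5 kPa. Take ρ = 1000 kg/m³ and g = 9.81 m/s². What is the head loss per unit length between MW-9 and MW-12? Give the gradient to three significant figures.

i ≈ 0.0124 m/m

Pressure head at MW-9: ψ = P/(ρg) = 767×1000 / (1000 × 9.81) = 78.19 m.
Total head at MW-9: h = z + ψ = 456.20 + 78.19 = 534.39 m.
Pressure head at MW-12: ψ = P/(ρg) = 297.5×1000 / (1000 × 9.81) = 30.33 m.
Total head at MW-12: h = z + ψ = 500.72 + 30.33 = 531.05 m.
Head difference: h(MW-9) − h(MW-12) = 534.39 − 531.05 = 3.34 m.
Hydraulic gradient: i = |Δh| / L = 3.34 / 268.6 = 0.0124.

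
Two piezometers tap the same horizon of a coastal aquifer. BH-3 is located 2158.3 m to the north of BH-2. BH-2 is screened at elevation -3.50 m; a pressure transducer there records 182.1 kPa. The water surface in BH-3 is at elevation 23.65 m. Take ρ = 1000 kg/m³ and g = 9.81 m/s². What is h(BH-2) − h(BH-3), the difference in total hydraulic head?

Pressure head at BH-2: ψ = P/(ρg) = 182.1×1000 / (1000 × 9.81) = 18.56 m.
Total head at BH-2: h = z + ψ = -3.50 + 18.56 = 15.06 m.
Total head at BH-3: h = 23.65 m (water level in the piezometer is the total head).
Head difference: h(BH-2) − h(BH-3) = 15.06 − 23.65 = -8.59 m.

Δh ≈ -8.59 m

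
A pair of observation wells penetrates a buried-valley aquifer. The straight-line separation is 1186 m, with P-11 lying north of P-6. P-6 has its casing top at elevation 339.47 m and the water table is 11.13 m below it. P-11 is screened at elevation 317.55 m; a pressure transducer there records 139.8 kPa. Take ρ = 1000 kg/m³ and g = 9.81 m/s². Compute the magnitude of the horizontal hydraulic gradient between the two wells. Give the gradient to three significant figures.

Total head at P-6: h = 339.47 − 11.13 = 328.34 m.
Pressure head at P-11: ψ = P/(ρg) = 139.8×1000 / (1000 × 9.81) = 14.25 m.
Total head at P-11: h = z + ψ = 317.55 + 14.25 = 331.80 m.
Head difference: h(P-6) − h(P-11) = 328.34 − 331.80 = -3.46 m.
Hydraulic gradient: i = |Δh| / L = 3.46 / 1186 = 0.00292.

i ≈ 0.00292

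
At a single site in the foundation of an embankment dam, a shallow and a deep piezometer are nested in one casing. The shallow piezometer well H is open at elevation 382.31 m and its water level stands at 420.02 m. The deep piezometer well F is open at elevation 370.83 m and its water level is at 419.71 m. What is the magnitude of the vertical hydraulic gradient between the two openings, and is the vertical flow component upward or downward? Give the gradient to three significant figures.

|i_v| ≈ 0.0270; vertical flow is downward

Total head at well H: h = 420.02 m (water level in the standpipe).
Total head at well F: h = 419.71 m.
Δh = h(well H) − h(well F) = 420.02 − 419.71 = 0.31 m.
Vertical separation Δz = 382.31 − 370.83 = 11.48 m.
|i_v| = |Δh| / Δz = 0.31 / 11.48 = 0.0270.
Head is higher in the shallow piezometer, so vertical flow is downward (recharge condition).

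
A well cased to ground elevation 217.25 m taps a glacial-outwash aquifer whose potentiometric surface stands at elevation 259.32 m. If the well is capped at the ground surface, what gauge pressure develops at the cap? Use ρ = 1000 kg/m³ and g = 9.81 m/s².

Head above the cap: Δh = 259.32 − 217.25 = 42.07 m.
P = ρgΔh = 1000 × 9.81 × 42.07 = 412707 Pa ≈ 413 kPa.

P ≈ 413 kPa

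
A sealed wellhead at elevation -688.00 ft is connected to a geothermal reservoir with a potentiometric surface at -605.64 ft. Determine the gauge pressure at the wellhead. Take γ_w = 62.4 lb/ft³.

P ≈ 35.7 psi

Head above the cap: Δh = -605.64 − (-688.00) = 82.36 ft.
P = γΔh/144 = 62.4 × 82.36 / 144 = 35.7 psi.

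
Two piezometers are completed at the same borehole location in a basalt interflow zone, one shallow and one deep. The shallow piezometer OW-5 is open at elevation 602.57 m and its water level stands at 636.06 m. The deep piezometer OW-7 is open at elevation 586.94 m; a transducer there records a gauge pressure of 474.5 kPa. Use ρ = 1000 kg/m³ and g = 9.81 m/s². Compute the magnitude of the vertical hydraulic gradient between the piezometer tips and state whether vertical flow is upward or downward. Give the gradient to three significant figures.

Total head at OW-5: h = 636.06 m (water level in the standpipe).
Pressure head at OW-7: ψ = P/(ρg) = 474.5×1000 / (1000 × 9.81) = 48.37 m.
Total head at OW-7: h = z + ψ = 586.94 + 48.37 = 635.31 m.
Δh = h(OW-5) − h(OW-7) = 636.06 − 635.31 = 0.75 m.
Vertical separation Δz = 602.57 − 586.94 = 15.63 m.
|i_v| = |Δh| / Δz = 0.75 / 15.63 = 0.0480.
Head is higher in the shallow piezometer, so vertical flow is downward (recharge condition).

|i_v| ≈ 0.0480; vertical flow is downward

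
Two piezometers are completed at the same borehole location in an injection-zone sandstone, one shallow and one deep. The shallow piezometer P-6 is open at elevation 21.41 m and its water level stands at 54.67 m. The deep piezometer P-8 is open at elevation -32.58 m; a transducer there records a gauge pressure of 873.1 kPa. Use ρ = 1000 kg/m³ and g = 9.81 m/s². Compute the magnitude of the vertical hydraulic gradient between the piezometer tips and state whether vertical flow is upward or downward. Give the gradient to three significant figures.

|i_v| ≈ 0.0324; vertical flow is upward

Total head at P-6: h = 54.67 m (water level in the standpipe).
Pressure head at P-8: ψ = P/(ρg) = 873.1×1000 / (1000 × 9.81) = 89.00 m.
Total head at P-8: h = z + ψ = -32.58 + 89.00 = 56.42 m.
Δh = h(P-6) − h(P-8) = 54.67 − 56.42 = -1.75 m.
Vertical separation Δz = 21.41 − (-32.58) = 53.99 m.
|i_v| = |Δh| / Δz = 1.75 / 53.99 = 0.0324.
Head is higher in the deep piezometer, so vertical flow is upward (discharge condition).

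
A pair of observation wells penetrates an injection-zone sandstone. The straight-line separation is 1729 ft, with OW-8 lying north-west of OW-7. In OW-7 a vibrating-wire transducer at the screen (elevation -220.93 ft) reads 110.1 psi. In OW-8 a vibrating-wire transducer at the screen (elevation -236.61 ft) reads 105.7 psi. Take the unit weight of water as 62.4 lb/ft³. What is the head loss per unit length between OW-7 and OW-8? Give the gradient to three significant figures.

i ≈ 0.0149 ft/ft

Pressure head at OW-7: ψ = 144·P/γ = 144 × 110.1 / 62.4 = 254.08 ft.
Total head at OW-7: h = z + ψ = -220.93 + 254.08 = 33.15 ft.
Pressure head at OW-8: ψ = 144·P/γ = 144 × 105.7 / 62.4 = 243.92 ft.
Total head at OW-8: h = z + ψ = -236.61 + 243.92 = 7.31 ft.
Head difference: h(OW-7) − h(OW-8) = 33.15 − 7.31 = 25.84 ft.
Hydraulic gradient: i = |Δh| / L = 25.84 / 1729 = 0.0149.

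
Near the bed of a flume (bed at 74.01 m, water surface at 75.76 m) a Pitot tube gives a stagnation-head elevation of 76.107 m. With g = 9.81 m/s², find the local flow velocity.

v ≈ 2.61 m/s

Near the bed, under hydrostatic conditions, the piezometric head (z + ψ) equals the free-surface elevation, 75.76 m.
Velocity head = total − piezometric = 76.107 − 75.76 = 0.347 m.
v = √(2g·h_v) = √(2 × 9.81 × 0.347) = 2.61 m/s.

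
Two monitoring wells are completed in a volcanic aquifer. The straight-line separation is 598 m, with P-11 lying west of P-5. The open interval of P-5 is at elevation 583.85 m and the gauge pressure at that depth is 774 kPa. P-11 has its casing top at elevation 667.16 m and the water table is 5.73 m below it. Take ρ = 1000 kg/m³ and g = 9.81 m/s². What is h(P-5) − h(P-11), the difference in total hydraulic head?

Δh ≈ 1.32 m

Pressure head at P-5: ψ = P/(ρg) = 774×1000 / (1000 × 9.81) = 78.90 m.
Total head at P-5: h = z + ψ = 583.85 + 78.90 = 662.75 m.
Total head at P-11: h = 667.16 − 5.73 = 661.43 m.
Head difference: h(P-5) − h(P-11) = 662.75 − 661.43 = 1.32 m.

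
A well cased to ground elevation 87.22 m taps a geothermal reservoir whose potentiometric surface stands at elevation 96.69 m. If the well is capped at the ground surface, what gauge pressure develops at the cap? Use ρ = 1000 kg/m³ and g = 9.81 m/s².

P ≈ 92.9 kPa

Head above the cap: Δh = 96.69 − 87.22 = 9.47 m.
P = ρgΔh = 1000 × 9.81 × 9.47 = 92901 Pa ≈ 92.9 kPa.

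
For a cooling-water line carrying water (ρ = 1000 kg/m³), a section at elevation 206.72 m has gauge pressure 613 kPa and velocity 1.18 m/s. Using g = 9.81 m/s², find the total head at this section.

Pressure head ψ = P/(ρg) = 613×1000 / (1000 × 9.81) = 62.49 m.
Velocity head = v²/(2g) = 1.18² / (2 × 9.81) = 0.071 m.
h = z + ψ + v²/(2g) = 206.72 + 62.49 + 0.071 = 269.28 m.

h ≈ 269.28 m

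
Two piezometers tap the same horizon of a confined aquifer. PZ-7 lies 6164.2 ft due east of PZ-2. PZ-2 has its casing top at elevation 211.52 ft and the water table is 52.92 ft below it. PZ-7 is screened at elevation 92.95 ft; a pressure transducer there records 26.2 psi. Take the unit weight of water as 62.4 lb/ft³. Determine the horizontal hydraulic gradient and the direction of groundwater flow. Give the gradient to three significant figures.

i ≈ 0.000842; groundwater flows toward the east

Total head at PZ-2: h = 211.52 − 52.92 = 158.60 ft.
Pressure head at PZ-7: ψ = 144·P/γ = 144 × 26.2 / 62.4 = 60.46 ft.
Total head at PZ-7: h = z + ψ = 92.95 + 60.46 = 153.41 ft.
Head difference: h(PZ-2) − h(PZ-7) = 158.60 − 153.41 = 5.19 ft.
Hydraulic gradient: i = |Δh| / L = 5.19 / 6164.2 = 0.000842.
Flow is from higher to lower head: from PZ-2 toward PZ-7, i.e. toward the east.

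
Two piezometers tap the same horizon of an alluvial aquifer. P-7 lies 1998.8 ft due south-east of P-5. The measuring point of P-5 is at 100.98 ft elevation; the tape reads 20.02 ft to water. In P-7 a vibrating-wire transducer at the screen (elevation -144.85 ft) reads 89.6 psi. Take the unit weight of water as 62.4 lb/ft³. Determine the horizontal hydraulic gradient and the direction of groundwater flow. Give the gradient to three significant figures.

i ≈ 0.00953; groundwater flows toward the south-east

Total head at P-5: h = 100.98 − 20.02 = 80.96 ft.
Pressure head at P-7: ψ = 144·P/γ = 144 × 89.6 / 62.4 = 206.77 ft.
Total head at P-7: h = z + ψ = -144.85 + 206.77 = 61.92 ft.
Head difference: h(P-5) − h(P-7) = 80.96 − 61.92 = 19.04 ft.
Hydraulic gradient: i = |Δh| / L = 19.04 / 1998.8 = 0.00953.
Flow is from higher to lower head: from P-5 toward P-7, i.e. toward the south-east.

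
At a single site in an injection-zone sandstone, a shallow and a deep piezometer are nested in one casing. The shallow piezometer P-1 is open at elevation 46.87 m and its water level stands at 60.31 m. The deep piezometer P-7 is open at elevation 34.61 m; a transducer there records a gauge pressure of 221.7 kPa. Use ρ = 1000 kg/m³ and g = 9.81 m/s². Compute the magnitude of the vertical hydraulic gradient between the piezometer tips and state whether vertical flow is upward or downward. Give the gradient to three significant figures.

|i_v| ≈ 0.253; vertical flow is downward

Total head at P-1: h = 60.31 m (water level in the standpipe).
Pressure head at P-7: ψ = P/(ρg) = 221.7×1000 / (1000 × 9.81) = 22.60 m.
Total head at P-7: h = z + ψ = 34.61 + 22.60 = 57.21 m.
Δh = h(P-1) − h(P-7) = 60.31 − 57.21 = 3.10 m.
Vertical separation Δz = 46.87 − 34.61 = 12.26 m.
|i_v| = |Δh| / Δz = 3.10 / 12.26 = 0.253.
Head is higher in the shallow piezometer, so vertical flow is downward (recharge condition).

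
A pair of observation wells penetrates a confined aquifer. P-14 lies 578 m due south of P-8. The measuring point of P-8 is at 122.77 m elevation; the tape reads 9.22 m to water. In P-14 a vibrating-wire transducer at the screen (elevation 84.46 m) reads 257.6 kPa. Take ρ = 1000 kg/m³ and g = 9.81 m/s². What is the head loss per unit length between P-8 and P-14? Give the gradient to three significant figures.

Total head at P-8: h = 122.77 − 9.22 = 113.55 m.
Pressure head at P-14: ψ = P/(ρg) = 257.6×1000 / (1000 × 9.81) = 26.26 m.
Total head at P-14: h = z + ψ = 84.46 + 26.26 = 110.72 m.
Head difference: h(P-8) − h(P-14) = 113.55 − 110.72 = 2.83 m.
Hydraulic gradient: i = |Δh| / L = 2.83 / 578 = 0.00490.

i ≈ 0.00490 m/m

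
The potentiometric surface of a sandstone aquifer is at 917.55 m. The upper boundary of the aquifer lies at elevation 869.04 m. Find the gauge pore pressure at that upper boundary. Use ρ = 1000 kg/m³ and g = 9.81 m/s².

Pressure head at the aquifer top: ψ = h − z = 917.55 − 869.04 = 48.51 m.
P = ρgψ = 1000 × 9.81 × 48.51 = 475883 Pa ≈ 476 kPa.

P ≈ 476 kPa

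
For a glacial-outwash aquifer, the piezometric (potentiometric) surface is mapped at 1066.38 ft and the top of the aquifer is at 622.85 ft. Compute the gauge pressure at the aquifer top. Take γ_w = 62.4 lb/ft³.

Pressure head at the aquifer top: ψ = h − z = 1066.38 − 622.85 = 443.53 ft.
P = γψ/144 = 62.4 × 443.53 / 144 = 192 psi.

P ≈ 192 psi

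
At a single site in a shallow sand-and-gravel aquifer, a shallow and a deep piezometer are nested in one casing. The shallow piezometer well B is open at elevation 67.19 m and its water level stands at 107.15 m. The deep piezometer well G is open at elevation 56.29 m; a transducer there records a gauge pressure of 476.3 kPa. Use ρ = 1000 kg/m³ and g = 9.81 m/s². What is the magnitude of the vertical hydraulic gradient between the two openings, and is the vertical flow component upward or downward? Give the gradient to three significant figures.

Total head at well B: h = 107.15 m (water level in the standpipe).
Pressure head at well G: ψ = P/(ρg) = 476.3×1000 / (1000 × 9.81) = 48.55 m.
Total head at well G: h = z + ψ = 56.29 + 48.55 = 104.84 m.
Δh = h(well B) − h(well G) = 107.15 − 104.84 = 2.31 m.
Vertical separation Δz = 67.19 − 56.29 = 10.90 m.
|i_v| = |Δh| / Δz = 2.31 / 10.90 = 0.212.
Head is higher in the shallow piezometer, so vertical flow is downward (recharge condition).

|i_v| ≈ 0.212; vertical flow is downward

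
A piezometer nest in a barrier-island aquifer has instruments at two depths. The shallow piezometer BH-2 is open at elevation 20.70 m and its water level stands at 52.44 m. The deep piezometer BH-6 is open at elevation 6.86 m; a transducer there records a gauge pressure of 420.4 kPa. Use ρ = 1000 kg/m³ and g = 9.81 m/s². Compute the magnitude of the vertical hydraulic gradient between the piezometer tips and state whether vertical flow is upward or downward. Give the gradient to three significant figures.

Total head at BH-2: h = 52.44 m (water level in the standpipe).
Pressure head at BH-6: ψ = P/(ρg) = 420.4×1000 / (1000 × 9.81) = 42.85 m.
Total head at BH-6: h = z + ψ = 6.86 + 42.85 = 49.71 m.
Δh = h(BH-2) − h(BH-6) = 52.44 − 49.71 = 2.73 m.
Vertical separation Δz = 20.70 − 6.86 = 13.84 m.
|i_v| = |Δh| / Δz = 2.73 / 13.84 = 0.197.
Head is higher in the shallow piezometer, so vertical flow is downward (recharge condition).

|i_v| ≈ 0.197; vertical flow is downward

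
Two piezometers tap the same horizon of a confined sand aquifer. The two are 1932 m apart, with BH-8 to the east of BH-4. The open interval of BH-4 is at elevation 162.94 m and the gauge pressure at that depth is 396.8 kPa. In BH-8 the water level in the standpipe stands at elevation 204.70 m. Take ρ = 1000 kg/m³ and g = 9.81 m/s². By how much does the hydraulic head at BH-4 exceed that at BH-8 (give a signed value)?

Δh ≈ -1.31 m

Pressure head at BH-4: ψ = P/(ρg) = 396.8×1000 / (1000 × 9.81) = 40.45 m.
Total head at BH-4: h = z + ψ = 162.94 + 40.45 = 203.39 m.
Total head at BH-8: h = 204.70 m (water level in the piezometer is the total head).
Head difference: h(BH-4) − h(BH-8) = 203.39 − 204.70 = -1.31 m.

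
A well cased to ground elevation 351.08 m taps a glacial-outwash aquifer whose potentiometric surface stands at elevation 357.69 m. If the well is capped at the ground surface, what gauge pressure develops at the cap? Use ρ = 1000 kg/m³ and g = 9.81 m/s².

Head above the cap: Δh = 357.69 − 351.08 = 6.61 m.
P = ρgΔh = 1000 × 9.81 × 6.61 = 64844 Pa ≈ 64.8 kPa.

P ≈ 64.8 kPa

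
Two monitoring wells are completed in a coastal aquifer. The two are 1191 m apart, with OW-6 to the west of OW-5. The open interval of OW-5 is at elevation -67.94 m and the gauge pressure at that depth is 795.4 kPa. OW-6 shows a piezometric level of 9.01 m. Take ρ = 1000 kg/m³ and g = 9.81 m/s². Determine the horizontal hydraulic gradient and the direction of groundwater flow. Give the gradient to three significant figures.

Pressure head at OW-5: ψ = P/(ρg) = 795.4×1000 / (1000 × 9.81) = 81.08 m.
Total head at OW-5: h = z + ψ = -67.94 + 81.08 = 13.14 m.
Total head at OW-6: h = 9.01 m (water level in the piezometer is the total head).
Head difference: h(OW-5) − h(OW-6) = 13.14 − 9.01 = 4.13 m.
Hydraulic gradient: i = |Δh| / L = 4.13 / 1191 = 0.00347.
Flow is from higher to lower head: from OW-5 toward OW-6, i.e. toward the west.

i ≈ 0.00347; groundwater flows toward the west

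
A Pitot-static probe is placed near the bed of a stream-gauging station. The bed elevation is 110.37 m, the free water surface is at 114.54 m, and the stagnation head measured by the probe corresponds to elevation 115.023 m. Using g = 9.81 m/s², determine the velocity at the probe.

Near the bed, under hydrostatic conditions, the piezometric head (z + ψ) equals the free-surface elevation, 114.54 m.
Velocity head = total − piezometric = 115.023 − 114.54 = 0.483 m.
v = √(2g·h_v) = √(2 × 9.81 × 0.483) = 3.08 m/s.

v ≈ 3.08 m/s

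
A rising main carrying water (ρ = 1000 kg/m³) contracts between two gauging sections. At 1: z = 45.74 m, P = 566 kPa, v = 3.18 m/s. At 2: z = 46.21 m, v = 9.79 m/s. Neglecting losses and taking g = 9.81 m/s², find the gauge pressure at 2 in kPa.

Pressure head at 1: ψ₁ = P₁/(ρg) = 566×1000 / (1000 × 9.81) = 57.70 m.
Velocity heads: v₁²/2g = 3.18²/19.62 = 0.515 m; v₂²/2g = 9.79²/19.62 = 4.885 m.
Total head H = z₁ + ψ₁ + v₁²/2g = 45.74 + 57.70 + 0.515 = 103.95 m.
ψ₂ = H − z₂ − v₂²/2g = 103.95 − 46.21 − 4.885 = 52.86 m.
P₂ = ρgψ₂ = 1000 × 9.81 × 52.86 ≈ 519 kPa.

P₂ ≈ 519 kPa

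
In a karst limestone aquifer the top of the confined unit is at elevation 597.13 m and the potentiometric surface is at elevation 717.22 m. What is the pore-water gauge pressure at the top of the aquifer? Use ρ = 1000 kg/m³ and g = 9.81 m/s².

Pressure head at the aquifer top: ψ = h − z = 717.22 − 597.13 = 120.09 m.
P = ρgψ = 1000 × 9.81 × 120.09 = 1178083 Pa ≈ 1180 kPa.

P ≈ 1180 kPa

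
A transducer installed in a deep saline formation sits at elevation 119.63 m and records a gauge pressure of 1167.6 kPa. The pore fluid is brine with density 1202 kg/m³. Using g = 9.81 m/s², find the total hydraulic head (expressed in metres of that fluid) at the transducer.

ψ = P/(ρg) = 1167.6×1000 / (1202 × 9.81) = 99.02 m.
h = z + ψ = 119.63 + 99.02 = 218.65 m.

h ≈ 218.65 m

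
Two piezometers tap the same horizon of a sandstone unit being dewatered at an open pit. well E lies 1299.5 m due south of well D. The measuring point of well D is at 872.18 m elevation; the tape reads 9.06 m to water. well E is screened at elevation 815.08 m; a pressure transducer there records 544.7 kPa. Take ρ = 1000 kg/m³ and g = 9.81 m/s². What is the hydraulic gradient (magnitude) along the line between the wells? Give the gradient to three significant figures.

Total head at well D: h = 872.18 − 9.06 = 863.12 m.
Pressure head at well E: ψ = P/(ρg) = 544.7×1000 / (1000 × 9.81) = 55.52 m.
Total head at well E: h = z + ψ = 815.08 + 55.52 = 870.60 m.
Head difference: h(well D) − h(well E) = 863.12 − 870.60 = -7.48 m.
Hydraulic gradient: i = |Δh| / L = 7.48 / 1299.5 = 0.00576.

i ≈ 0.00576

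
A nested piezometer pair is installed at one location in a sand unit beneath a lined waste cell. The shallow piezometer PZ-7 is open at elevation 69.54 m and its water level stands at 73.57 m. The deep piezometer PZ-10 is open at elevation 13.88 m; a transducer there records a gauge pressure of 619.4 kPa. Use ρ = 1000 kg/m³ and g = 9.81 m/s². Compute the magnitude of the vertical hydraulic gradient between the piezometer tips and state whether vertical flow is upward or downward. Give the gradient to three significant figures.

|i_v| ≈ 0.0620; vertical flow is upward

Total head at PZ-7: h = 73.57 m (water level in the standpipe).
Pressure head at PZ-10: ψ = P/(ρg) = 619.4×1000 / (1000 × 9.81) = 63.14 m.
Total head at PZ-10: h = z + ψ = 13.88 + 63.14 = 77.02 m.
Δh = h(PZ-7) − h(PZ-10) = 73.57 − 77.02 = -3.45 m.
Vertical separation Δz = 69.54 − 13.88 = 55.66 m.
|i_v| = |Δh| / Δz = 3.45 / 55.66 = 0.0620.
Head is higher in the deep piezometer, so vertical flow is upward (discharge condition).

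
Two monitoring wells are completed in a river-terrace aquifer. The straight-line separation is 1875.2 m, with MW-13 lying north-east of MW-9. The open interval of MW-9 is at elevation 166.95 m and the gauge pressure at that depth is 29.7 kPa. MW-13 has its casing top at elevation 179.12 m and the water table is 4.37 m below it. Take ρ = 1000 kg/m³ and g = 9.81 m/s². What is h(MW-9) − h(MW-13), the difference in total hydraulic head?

Δh ≈ -4.77 m

Pressure head at MW-9: ψ = P/(ρg) = 29.7×1000 / (1000 × 9.81) = 3.03 m.
Total head at MW-9: h = z + ψ = 166.95 + 3.03 = 169.98 m.
Total head at MW-13: h = 179.12 − 4.37 = 174.75 m.
Head difference: h(MW-9) − h(MW-13) = 169.98 − 174.75 = -4.77 m.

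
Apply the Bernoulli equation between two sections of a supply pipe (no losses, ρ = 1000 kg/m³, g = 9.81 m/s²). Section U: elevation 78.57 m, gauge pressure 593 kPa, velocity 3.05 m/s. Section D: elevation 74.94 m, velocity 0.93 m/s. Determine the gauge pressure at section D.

Pressure head at U: ψ₁ = P₁/(ρg) = 593×1000 / (1000 × 9.81) = 60.45 m.
Velocity heads: v₁²/2g = 3.05²/19.62 = 0.474 m; v₂²/2g = 0.93²/19.62 = 0.044 m.
Total head H = z₁ + ψ₁ + v₁²/2g = 78.57 + 60.45 + 0.474 = 139.49 m.
ψ₂ = H − z₂ − v₂²/2g = 139.49 − 74.94 − 0.044 = 64.51 m.
P₂ = ρgψ₂ = 1000 × 9.81 × 64.51 ≈ 633 kPa.

P₂ ≈ 633 kPa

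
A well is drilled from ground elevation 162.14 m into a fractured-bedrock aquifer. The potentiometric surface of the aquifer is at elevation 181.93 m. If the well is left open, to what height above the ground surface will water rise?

Water rises to the potentiometric surface, so the rise above ground = 181.93 − 162.14 = 19.79 m.

≈ 19.79 m above ground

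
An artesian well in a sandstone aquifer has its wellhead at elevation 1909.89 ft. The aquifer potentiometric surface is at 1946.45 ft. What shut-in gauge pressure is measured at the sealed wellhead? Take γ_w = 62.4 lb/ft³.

Head above the cap: Δh = 1946.45 − 1909.89 = 36.56 ft.
P = γΔh/144 = 62.4 × 36.56 / 144 = 15.8 psi.

P ≈ 15.8 psi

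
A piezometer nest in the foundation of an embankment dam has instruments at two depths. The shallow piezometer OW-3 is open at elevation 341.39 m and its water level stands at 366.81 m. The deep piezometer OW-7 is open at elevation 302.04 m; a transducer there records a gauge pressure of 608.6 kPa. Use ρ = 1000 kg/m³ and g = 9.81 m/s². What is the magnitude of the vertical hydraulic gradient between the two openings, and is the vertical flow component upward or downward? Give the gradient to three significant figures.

Total head at OW-3: h = 366.81 m (water level in the standpipe).
Pressure head at OW-7: ψ = P/(ρg) = 608.6×1000 / (1000 × 9.81) = 62.04 m.
Total head at OW-7: h = z + ψ = 302.04 + 62.04 = 364.08 m.
Δh = h(OW-3) − h(OW-7) = 366.81 − 364.08 = 2.73 m.
Vertical separation Δz = 341.39 − 302.04 = 39.35 m.
|i_v| = |Δh| / Δz = 2.73 / 39.35 = 0.0694.
Head is higher in the shallow piezometer, so vertical flow is downward (recharge condition).

|i_v| ≈ 0.0694; vertical flow is downward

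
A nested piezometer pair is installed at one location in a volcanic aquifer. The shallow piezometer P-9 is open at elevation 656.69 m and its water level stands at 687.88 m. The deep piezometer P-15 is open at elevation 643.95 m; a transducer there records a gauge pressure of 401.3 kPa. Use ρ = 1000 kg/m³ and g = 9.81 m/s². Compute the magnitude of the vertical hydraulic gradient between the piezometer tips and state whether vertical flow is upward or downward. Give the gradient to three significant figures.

|i_v| ≈ 0.237; vertical flow is downward

Total head at P-9: h = 687.88 m (water level in the standpipe).
Pressure head at P-15: ψ = P/(ρg) = 401.3×1000 / (1000 × 9.81) = 40.91 m.
Total head at P-15: h = z + ψ = 643.95 + 40.91 = 684.86 m.
Δh = h(P-9) − h(P-15) = 687.88 − 684.86 = 3.02 m.
Vertical separation Δz = 656.69 − 643.95 = 12.74 m.
|i_v| = |Δh| / Δz = 3.02 / 12.74 = 0.237.
Head is higher in the shallow piezometer, so vertical flow is downward (recharge condition).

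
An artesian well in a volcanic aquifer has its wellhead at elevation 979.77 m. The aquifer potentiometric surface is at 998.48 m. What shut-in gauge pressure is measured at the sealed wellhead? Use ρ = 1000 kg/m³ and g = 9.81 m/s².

P ≈ 184 kPa

Head above the cap: Δh = 998.48 − 979.77 = 18.71 m.
P = ρgΔh = 1000 × 9.81 × 18.71 = 183545 Pa ≈ 184 kPa.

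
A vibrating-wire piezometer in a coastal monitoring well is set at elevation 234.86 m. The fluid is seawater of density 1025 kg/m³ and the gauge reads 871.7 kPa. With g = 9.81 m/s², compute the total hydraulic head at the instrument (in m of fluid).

ψ = P/(ρg) = 871.7×1000 / (1025 × 9.81) = 86.69 m.
h = z + ψ = 234.86 + 86.69 = 321.55 m.

h ≈ 321.55 m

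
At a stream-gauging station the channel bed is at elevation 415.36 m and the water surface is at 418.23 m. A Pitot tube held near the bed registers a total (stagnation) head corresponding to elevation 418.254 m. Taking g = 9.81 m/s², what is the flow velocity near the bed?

Near the bed, under hydrostatic conditions, the piezometric head (z + ψ) equals the free-surface elevation, 418.23 m.
Velocity head = total − piezometric = 418.254 − 418.23 = 0.024 m.
v = √(2g·h_v) = √(2 × 9.81 × 0.024) = 0.686 m/s.

v ≈ 0.686 m/s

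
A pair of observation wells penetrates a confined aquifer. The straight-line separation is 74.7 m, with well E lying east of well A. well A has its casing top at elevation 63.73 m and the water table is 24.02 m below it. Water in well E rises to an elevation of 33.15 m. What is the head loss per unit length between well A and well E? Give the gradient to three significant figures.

Total head at well A: h = 63.73 − 24.02 = 39.71 m.
Total head at well E: h = 33.15 m (water level in the piezometer is the total head).
Head difference: h(well A) − h(well E) = 39.71 − 33.15 = 6.56 m.
Hydraulic gradient: i = |Δh| / L = 6.56 / 74.7 = 0.0878.

i ≈ 0.0878 m/m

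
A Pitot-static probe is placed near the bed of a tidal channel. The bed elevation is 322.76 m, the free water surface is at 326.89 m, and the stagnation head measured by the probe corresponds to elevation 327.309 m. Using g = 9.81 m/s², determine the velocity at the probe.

Near the bed, under hydrostatic conditions, the piezometric head (z + ψ) equals the free-surface elevation, 326.89 m.
Velocity head = total − piezometric = 327.309 − 326.89 = 0.419 m.
v = √(2g·h_v) = √(2 × 9.81 × 0.419) = 2.87 m/s.

v ≈ 2.87 m/s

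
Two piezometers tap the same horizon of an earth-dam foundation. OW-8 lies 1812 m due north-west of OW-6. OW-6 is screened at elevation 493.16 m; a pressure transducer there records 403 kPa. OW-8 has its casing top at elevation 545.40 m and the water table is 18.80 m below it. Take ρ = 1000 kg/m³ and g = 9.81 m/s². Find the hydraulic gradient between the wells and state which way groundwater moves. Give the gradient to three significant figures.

Pressure head at OW-6: ψ = P/(ρg) = 403×1000 / (1000 × 9.81) = 41.08 m.
Total head at OW-6: h = z + ψ = 493.16 + 41.08 = 534.24 m.
Total head at OW-8: h = 545.40 − 18.80 = 526.60 m.
Head difference: h(OW-6) − h(OW-8) = 534.24 − 526.60 = 7.64 m.
Hydraulic gradient: i = |Δh| / L = 7.64 / 1812 = 0.00422.
Flow is from higher to lower head: from OW-6 toward OW-8, i.e. toward the north-west.

i ≈ 0.00422; groundwater flows toward the north-west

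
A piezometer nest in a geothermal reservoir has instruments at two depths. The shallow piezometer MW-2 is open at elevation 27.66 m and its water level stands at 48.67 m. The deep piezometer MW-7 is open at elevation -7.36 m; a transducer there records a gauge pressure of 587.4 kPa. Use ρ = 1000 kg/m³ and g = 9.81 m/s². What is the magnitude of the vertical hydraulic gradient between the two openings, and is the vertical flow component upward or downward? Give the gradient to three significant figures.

Total head at MW-2: h = 48.67 m (water level in the standpipe).
Pressure head at MW-7: ψ = P/(ρg) = 587.4×1000 / (1000 × 9.81) = 59.88 m.
Total head at MW-7: h = z + ψ = -7.36 + 59.88 = 52.52 m.
Δh = h(MW-2) − h(MW-7) = 48.67 − 52.52 = -3.85 m.
Vertical separation Δz = 27.66 − (-7.36) = 35.02 m.
|i_v| = |Δh| / Δz = 3.85 / 35.02 = 0.110.
Head is higher in the deep piezometer, so vertical flow is upward (discharge condition).

|i_v| ≈ 0.110; vertical flow is upward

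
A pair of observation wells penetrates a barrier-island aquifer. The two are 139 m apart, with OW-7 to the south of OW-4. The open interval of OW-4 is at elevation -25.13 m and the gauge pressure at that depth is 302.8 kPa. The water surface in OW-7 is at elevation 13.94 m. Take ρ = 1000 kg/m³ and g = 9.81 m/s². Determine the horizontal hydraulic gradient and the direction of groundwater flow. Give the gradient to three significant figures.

Pressure head at OW-4: ψ = P/(ρg) = 302.8×1000 / (1000 × 9.81) = 30.87 m.
Total head at OW-4: h = z + ψ = -25.13 + 30.87 = 5.74 m.
Total head at OW-7: h = 13.94 m (water level in the piezometer is the total head).
Head difference: h(OW-4) − h(OW-7) = 5.74 − 13.94 = -8.20 m.
Hydraulic gradient: i = |Δh| / L = 8.20 / 139 = 0.0590.
Flow is from higher to lower head: from OW-7 toward OW-4, i.e. toward the north.

i ≈ 0.0590; groundwater flows toward the north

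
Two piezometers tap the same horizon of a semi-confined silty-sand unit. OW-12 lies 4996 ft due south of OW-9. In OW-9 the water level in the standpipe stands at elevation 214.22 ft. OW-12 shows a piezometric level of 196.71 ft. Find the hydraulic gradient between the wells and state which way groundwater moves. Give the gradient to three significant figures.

Total head at OW-9: h = 214.22 ft (water level in the piezometer is the total head).
Total head at OW-12: h = 196.71 ft (water level in the piezometer is the total head).
Head difference: h(OW-9) − h(OW-12) = 214.22 − 196.71 = 17.51 ft.
Hydraulic gradient: i = |Δh| / L = 17.51 / 4996 = 0.00350.
Flow is from higher to lower head: from OW-9 toward OW-12, i.e. toward the south.

i ≈ 0.00350; groundwater flows toward the south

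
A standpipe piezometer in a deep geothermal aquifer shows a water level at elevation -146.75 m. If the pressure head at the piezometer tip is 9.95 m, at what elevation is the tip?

z ≈ -156.70 m

z = h − ψ = -146.75 − 9.95 = -156.70 m.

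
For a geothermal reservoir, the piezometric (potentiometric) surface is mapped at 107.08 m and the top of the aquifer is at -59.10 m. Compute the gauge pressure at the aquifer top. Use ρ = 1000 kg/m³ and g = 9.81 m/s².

Pressure head at the aquifer top: ψ = h − z = 107.08 − (-59.10) = 166.18 m.
P = ρgψ = 1000 × 9.81 × 166.18 = 1630226 Pa ≈ 1630 kPa.

P ≈ 1630 kPa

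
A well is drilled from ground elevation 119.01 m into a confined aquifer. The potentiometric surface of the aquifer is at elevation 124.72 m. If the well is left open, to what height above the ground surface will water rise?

Water rises to the potentiometric surface, so the rise above ground = 124.72 − 119.01 = 5.71 m.

≈ 5.71 m above ground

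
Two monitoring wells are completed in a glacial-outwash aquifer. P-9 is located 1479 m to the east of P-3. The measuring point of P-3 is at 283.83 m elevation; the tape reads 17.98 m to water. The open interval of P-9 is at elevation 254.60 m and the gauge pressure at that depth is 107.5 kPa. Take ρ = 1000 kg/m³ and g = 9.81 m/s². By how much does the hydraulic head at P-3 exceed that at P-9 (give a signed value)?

Δh ≈ 0.29 m

Total head at P-3: h = 283.83 − 17.98 = 265.85 m.
Pressure head at P-9: ψ = P/(ρg) = 107.5×1000 / (1000 × 9.81) = 10.96 m.
Total head at P-9: h = z + ψ = 254.60 + 10.96 = 265.56 m.
Head difference: h(P-3) − h(P-9) = 265.85 − 265.56 = 0.29 m.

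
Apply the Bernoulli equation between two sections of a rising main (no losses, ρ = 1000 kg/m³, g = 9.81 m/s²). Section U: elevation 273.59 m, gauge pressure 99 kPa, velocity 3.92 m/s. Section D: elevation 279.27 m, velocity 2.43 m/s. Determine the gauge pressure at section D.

Pressure head at U: ψ₁ = P₁/(ρg) = 99×1000 / (1000 × 9.81) = 10.09 m.
Velocity heads: v₁²/2g = 3.92²/19.62 = 0.783 m; v₂²/2g = 2.43²/19.62 = 0.301 m.
Total head H = z₁ + ψ₁ + v₁²/2g = 273.59 + 10.09 + 0.783 = 284.46 m.
ψ₂ = H − z₂ − v₂²/2g = 284.46 − 279.27 − 0.301 = 4.89 m.
P₂ = ρgψ₂ = 1000 × 9.81 × 4.89 ≈ 48.0 kPa.

P₂ ≈ 48.0 kPa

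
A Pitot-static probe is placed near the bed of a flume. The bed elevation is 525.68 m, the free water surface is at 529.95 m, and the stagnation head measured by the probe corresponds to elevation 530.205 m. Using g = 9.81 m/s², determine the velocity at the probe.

Near the bed, under hydrostatic conditions, the piezometric head (z + ψ) equals the free-surface elevation, 529.95 m.
Velocity head = total − piezometric = 530.205 − 529.95 = 0.255 m.
v = √(2g·h_v) = √(2 × 9.81 × 0.255) = 2.24 m/s.

v ≈ 2.24 m/s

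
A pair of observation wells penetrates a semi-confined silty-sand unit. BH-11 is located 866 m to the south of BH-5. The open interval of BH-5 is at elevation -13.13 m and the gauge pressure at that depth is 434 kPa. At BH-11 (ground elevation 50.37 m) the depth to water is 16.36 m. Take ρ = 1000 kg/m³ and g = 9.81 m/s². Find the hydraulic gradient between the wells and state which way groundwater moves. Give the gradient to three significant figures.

i ≈ 0.00335; groundwater flows toward the north

Pressure head at BH-5: ψ = P/(ρg) = 434×1000 / (1000 × 9.81) = 44.24 m.
Total head at BH-5: h = z + ψ = -13.13 + 44.24 = 31.11 m.
Total head at BH-11: h = 50.37 − 16.36 = 34.01 m.
Head difference: h(BH-5) − h(BH-11) = 31.11 − 34.01 = -2.90 m.
Hydraulic gradient: i = |Δh| / L = 2.90 / 866 = 0.00335.
Flow is from higher to lower head: from BH-11 toward BH-5, i.e. toward the north.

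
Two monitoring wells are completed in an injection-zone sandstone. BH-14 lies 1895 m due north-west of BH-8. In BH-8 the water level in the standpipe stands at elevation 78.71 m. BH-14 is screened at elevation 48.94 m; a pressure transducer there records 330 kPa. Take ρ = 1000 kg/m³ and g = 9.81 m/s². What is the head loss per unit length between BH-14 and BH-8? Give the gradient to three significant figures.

Total head at BH-8: h = 78.71 m (water level in the piezometer is the total head).
Pressure head at BH-14: ψ = P/(ρg) = 330×1000 / (1000 × 9.81) = 33.64 m.
Total head at BH-14: h = z + ψ = 48.94 + 33.64 = 82.58 m.
Head difference: h(BH-8) − h(BH-14) = 78.71 − 82.58 = -3.87 m.
Hydraulic gradient: i = |Δh| / L = 3.87 / 1895 = 0.00204.

i ≈ 0.00204 m/m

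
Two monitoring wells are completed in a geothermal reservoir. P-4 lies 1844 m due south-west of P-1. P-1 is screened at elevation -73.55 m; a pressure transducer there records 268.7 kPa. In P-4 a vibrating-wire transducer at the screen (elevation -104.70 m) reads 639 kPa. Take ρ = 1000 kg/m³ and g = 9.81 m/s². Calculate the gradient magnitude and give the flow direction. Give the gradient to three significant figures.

Pressure head at P-1: ψ = P/(ρg) = 268.7×1000 / (1000 × 9.81) = 27.39 m.
Total head at P-1: h = z + ψ = -73.55 + 27.39 = -46.16 m.
Pressure head at P-4: ψ = P/(ρg) = 639×1000 / (1000 × 9.81) = 65.14 m.
Total head at P-4: h = z + ψ = -104.70 + 65.14 = -39.56 m.
Head difference: h(P-1) − h(P-4) = -46.16 − (-39.56) = -6.60 m.
Hydraulic gradient: i = |Δh| / L = 6.60 / 1844 = 0.00358.
Flow is from higher to lower head: from P-4 toward P-1, i.e. toward the north-east.

i ≈ 0.00358; groundwater flows toward the north-east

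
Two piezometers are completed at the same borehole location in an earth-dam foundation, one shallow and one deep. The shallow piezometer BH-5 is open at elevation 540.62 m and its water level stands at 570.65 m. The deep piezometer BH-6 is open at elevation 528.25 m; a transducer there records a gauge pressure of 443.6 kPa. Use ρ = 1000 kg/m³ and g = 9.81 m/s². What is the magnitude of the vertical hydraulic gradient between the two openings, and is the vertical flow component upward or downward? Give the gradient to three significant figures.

Total head at BH-5: h = 570.65 m (water level in the standpipe).
Pressure head at BH-6: ψ = P/(ρg) = 443.6×1000 / (1000 × 9.81) = 45.22 m.
Total head at BH-6: h = z + ψ = 528.25 + 45.22 = 573.47 m.
Δh = h(BH-5) − h(BH-6) = 570.65 − 573.47 = -2.82 m.
Vertical separation Δz = 540.62 − 528.25 = 12.37 m.
|i_v| = |Δh| / Δz = 2.82 / 12.37 = 0.228.
Head is higher in the deep piezometer, so vertical flow is upward (discharge condition).

|i_v| ≈ 0.228; vertical flow is upward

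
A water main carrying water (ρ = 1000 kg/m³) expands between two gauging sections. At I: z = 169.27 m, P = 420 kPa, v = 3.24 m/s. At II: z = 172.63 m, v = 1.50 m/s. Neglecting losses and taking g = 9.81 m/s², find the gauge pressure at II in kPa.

Pressure head at I: ψ₁ = P₁/(ρg) = 420×1000 / (1000 × 9.81) = 42.81 m.
Velocity heads: v₁²/2g = 3.24²/19.62 = 0.535 m; v₂²/2g = 1.50²/19.62 = 0.115 m.
Total head H = z₁ + ψ₁ + v₁²/2g = 169.27 + 42.81 + 0.535 = 212.62 m.
ψ₂ = H − z₂ − v₂²/2g = 212.62 − 172.63 − 0.115 = 39.88 m.
P₂ = ρgψ₂ = 1000 × 9.81 × 39.88 ≈ 391 kPa.

P₂ ≈ 391 kPa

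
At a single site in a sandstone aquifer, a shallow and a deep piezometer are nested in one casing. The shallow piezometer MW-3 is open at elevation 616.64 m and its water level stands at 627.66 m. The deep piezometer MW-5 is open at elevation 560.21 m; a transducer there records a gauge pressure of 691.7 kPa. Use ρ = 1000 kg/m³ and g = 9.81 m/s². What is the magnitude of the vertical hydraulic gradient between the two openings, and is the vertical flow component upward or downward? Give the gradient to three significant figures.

|i_v| ≈ 0.0542; vertical flow is upward

Total head at MW-3: h = 627.66 m (water level in the standpipe).
Pressure head at MW-5: ψ = P/(ρg) = 691.7×1000 / (1000 × 9.81) = 70.51 m.
Total head at MW-5: h = z + ψ = 560.21 + 70.51 = 630.72 m.
Δh = h(MW-3) − h(MW-5) = 627.66 − 630.72 = -3.06 m.
Vertical separation Δz = 616.64 − 560.21 = 56.43 m.
|i_v| = |Δh| / Δz = 3.06 / 56.43 = 0.0542.
Head is higher in the deep piezometer, so vertical flow is upward (discharge condition).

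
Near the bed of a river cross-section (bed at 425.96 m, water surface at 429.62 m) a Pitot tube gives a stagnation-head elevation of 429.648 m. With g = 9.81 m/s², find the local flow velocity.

v ≈ 0.741 m/s

Near the bed, under hydrostatic conditions, the piezometric head (z + ψ) equals the free-surface elevation, 429.62 m.
Velocity head = total − piezometric = 429.648 − 429.62 = 0.028 m.
v = √(2g·h_v) = √(2 × 9.81 × 0.028) = 0.741 m/s.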